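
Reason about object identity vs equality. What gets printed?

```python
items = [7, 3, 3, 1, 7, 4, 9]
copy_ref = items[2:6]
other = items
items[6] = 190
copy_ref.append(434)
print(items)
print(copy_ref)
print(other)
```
[7, 3, 3, 1, 7, 4, 190]
[3, 1, 7, 4, 434]
[7, 3, 3, 1, 7, 4, 190]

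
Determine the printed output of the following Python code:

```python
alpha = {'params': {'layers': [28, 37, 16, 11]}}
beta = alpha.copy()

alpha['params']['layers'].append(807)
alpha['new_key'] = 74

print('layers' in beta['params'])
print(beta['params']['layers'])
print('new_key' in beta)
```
True
[28, 37, 16, 11, 807]
False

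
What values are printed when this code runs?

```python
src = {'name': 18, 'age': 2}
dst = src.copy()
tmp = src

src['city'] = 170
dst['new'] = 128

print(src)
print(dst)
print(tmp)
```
{'name': 18, 'age': 2, 'city': 170}
{'name': 18, 'age': 2, 'new': 128}
{'name': 18, 'age': 2, 'city': 170}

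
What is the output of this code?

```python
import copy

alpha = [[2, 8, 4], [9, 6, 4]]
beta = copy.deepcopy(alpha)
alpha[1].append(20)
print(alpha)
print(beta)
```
[[2, 8, 4], [9, 6, 4, 20]]
[[2, 8, 4], [9, 6, 4]]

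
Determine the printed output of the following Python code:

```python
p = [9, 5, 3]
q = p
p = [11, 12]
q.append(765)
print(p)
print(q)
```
[11, 12]
[9, 5, 3, 765]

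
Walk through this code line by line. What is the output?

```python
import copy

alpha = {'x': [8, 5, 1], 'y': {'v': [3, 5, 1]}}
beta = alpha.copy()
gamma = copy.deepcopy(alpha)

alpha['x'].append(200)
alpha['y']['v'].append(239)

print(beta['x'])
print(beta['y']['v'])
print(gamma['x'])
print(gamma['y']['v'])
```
[8, 5, 1, 200]
[3, 5, 1, 239]
[8, 5, 1]
[3, 5, 1]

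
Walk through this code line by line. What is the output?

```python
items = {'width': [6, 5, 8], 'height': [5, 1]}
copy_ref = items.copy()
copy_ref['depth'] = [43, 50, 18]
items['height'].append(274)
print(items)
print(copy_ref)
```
{'width': [6, 5, 8], 'height': [5, 1, 274]}
{'width': [6, 5, 8], 'height': [5, 1, 274], 'depth': [43, 50, 18]}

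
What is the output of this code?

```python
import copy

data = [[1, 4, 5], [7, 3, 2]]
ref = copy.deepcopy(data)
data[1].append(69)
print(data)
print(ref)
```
[[1, 4, 5], [7, 3, 2, 69]]
[[1, 4, 5], [7, 3, 2]]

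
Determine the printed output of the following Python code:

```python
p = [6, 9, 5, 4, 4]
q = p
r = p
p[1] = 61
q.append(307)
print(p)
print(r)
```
[6, 61, 5, 4, 4, 307]
[6, 61, 5, 4, 4, 307]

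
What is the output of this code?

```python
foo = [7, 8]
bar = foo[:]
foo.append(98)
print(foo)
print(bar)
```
[7, 8, 98]
[7, 8]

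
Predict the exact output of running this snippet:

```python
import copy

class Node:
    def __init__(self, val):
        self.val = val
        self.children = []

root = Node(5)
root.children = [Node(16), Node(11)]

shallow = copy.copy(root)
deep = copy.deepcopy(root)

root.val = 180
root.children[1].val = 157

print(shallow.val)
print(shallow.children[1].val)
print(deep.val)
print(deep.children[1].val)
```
5
157
5
11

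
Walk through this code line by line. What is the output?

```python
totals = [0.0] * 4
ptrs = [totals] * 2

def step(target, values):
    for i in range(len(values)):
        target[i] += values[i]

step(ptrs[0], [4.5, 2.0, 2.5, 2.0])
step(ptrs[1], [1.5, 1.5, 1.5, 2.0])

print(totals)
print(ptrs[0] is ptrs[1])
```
[6.0, 3.5, 4.0, 4.0]
True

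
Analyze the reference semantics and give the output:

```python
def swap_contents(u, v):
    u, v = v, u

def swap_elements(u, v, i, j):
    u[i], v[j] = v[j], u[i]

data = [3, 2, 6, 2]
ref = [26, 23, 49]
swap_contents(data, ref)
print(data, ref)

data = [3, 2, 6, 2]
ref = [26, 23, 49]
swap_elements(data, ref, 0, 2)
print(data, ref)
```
[3, 2, 6, 2] [26, 23, 49]
[49, 2, 6, 2] [26, 23, 3]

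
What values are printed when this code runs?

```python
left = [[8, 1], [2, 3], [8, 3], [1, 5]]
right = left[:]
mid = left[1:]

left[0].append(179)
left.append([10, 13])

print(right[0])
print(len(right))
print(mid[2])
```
[8, 1, 179]
4
[1, 5]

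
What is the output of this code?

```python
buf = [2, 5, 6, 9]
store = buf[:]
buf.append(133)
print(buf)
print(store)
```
[2, 5, 6, 9, 133]
[2, 5, 6, 9]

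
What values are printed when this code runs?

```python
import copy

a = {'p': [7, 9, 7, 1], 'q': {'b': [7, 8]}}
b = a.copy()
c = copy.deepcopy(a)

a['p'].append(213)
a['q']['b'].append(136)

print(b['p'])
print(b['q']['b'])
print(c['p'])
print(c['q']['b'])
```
[7, 9, 7, 1, 213]
[7, 8, 136]
[7, 9, 7, 1]
[7, 8]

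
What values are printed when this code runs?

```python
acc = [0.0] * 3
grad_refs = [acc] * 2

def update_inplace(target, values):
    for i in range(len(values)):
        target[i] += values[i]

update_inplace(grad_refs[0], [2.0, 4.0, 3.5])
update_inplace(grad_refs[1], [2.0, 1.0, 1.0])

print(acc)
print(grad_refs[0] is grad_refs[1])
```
[4.0, 5.0, 4.5]
True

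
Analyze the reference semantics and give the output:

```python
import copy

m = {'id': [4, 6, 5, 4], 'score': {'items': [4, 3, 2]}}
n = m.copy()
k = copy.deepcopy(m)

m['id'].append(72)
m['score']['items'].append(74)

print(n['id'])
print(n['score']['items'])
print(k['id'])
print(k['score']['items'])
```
[4, 6, 5, 4, 72]
[4, 3, 2, 74]
[4, 6, 5, 4]
[4, 3, 2]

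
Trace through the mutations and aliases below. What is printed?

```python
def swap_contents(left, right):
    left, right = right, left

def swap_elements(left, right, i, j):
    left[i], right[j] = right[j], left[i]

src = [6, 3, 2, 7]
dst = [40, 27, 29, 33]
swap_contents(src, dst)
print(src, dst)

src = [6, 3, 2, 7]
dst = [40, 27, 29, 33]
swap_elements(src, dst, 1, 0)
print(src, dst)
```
[6, 3, 2, 7] [40, 27, 29, 33]
[6, 40, 2, 7] [3, 27, 29, 33]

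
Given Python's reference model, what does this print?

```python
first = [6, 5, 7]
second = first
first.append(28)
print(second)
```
[6, 5, 7, 28]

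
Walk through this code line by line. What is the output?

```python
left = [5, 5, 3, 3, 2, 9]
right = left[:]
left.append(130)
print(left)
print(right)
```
[5, 5, 3, 3, 2, 9, 130]
[5, 5, 3, 3, 2, 9]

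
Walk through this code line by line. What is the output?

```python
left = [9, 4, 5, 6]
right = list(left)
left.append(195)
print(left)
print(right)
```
[9, 4, 5, 6, 195]
[9, 4, 5, 6]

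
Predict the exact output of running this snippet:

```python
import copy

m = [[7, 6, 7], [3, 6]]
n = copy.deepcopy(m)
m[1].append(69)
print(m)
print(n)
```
[[7, 6, 7], [3, 6, 69]]
[[7, 6, 7], [3, 6]]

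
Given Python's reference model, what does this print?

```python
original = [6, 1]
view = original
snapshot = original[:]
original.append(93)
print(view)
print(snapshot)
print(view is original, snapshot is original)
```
[6, 1, 93]
[6, 1]
True False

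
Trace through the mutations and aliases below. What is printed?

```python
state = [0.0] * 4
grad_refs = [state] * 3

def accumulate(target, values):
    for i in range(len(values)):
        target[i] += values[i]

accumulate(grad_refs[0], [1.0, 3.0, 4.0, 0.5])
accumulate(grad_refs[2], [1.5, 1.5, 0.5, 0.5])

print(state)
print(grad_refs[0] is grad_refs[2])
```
[2.5, 4.5, 4.5, 1.0]
True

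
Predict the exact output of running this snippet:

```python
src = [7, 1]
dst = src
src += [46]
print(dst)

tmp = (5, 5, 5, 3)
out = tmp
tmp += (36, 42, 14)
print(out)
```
[7, 1, 46]
(5, 5, 5, 3)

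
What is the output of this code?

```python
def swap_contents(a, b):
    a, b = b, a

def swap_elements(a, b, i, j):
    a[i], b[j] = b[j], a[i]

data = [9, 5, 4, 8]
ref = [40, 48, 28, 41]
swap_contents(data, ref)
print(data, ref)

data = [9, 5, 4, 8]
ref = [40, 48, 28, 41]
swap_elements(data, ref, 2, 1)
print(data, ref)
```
[9, 5, 4, 8] [40, 48, 28, 41]
[9, 5, 48, 8] [40, 4, 28, 41]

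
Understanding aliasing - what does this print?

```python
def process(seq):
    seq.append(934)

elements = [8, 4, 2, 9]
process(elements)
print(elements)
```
[8, 4, 2, 9, 934]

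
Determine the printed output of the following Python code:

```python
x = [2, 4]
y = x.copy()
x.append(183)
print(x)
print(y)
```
[2, 4, 183]
[2, 4]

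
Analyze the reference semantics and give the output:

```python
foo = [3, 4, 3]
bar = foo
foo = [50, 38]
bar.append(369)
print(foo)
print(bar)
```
[50, 38]
[3, 4, 3, 369]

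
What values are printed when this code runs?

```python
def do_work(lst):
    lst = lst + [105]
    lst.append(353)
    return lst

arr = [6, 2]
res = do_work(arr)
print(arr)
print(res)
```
[6, 2]
[6, 2, 105, 353]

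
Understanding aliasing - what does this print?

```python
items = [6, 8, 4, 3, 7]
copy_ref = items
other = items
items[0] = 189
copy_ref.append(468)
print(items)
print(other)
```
[189, 8, 4, 3, 7, 468]
[189, 8, 4, 3, 7, 468]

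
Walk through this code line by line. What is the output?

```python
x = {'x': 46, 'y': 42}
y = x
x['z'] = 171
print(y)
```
{'x': 46, 'y': 42, 'z': 171}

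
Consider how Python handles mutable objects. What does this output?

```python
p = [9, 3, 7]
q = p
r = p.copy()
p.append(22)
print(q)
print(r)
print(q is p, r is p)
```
[9, 3, 7, 22]
[9, 3, 7]
True False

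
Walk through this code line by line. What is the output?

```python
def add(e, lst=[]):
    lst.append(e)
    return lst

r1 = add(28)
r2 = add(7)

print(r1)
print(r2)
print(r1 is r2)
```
[28, 7]
[28, 7]
True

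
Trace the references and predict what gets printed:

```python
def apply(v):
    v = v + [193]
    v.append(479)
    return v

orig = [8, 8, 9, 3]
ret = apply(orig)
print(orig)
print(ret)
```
[8, 8, 9, 3]
[8, 8, 9, 3, 193, 479]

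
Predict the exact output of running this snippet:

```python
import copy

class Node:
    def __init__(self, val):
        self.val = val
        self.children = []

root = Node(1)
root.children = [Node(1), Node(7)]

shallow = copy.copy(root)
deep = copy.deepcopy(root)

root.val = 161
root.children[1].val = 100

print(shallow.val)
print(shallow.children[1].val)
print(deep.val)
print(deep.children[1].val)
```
1
100
1
7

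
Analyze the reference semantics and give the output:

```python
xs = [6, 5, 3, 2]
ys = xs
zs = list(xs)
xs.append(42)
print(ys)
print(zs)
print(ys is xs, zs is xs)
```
[6, 5, 3, 2, 42]
[6, 5, 3, 2]
True False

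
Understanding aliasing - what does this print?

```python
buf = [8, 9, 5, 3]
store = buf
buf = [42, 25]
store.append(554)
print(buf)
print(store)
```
[42, 25]
[8, 9, 5, 3, 554]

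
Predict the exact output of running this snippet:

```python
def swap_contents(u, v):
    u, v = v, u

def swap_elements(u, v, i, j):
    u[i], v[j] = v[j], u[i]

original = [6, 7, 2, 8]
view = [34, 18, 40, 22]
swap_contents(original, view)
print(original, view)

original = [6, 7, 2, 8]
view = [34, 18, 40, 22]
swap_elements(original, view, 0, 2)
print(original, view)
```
[6, 7, 2, 8] [34, 18, 40, 22]
[40, 7, 2, 8] [34, 18, 6, 22]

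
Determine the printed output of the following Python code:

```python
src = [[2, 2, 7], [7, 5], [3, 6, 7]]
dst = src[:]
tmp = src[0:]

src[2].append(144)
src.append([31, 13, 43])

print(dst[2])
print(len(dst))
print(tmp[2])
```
[3, 6, 7, 144]
3
[3, 6, 7, 144]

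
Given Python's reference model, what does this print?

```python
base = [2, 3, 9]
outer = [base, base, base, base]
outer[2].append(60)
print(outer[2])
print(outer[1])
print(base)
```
[2, 3, 9, 60]
[2, 3, 9, 60]
[2, 3, 9, 60]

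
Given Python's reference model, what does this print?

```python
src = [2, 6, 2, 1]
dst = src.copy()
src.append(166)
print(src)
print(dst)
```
[2, 6, 2, 1, 166]
[2, 6, 2, 1]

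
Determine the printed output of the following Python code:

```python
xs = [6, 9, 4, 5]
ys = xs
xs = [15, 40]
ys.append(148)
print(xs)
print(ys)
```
[15, 40]
[6, 9, 4, 5, 148]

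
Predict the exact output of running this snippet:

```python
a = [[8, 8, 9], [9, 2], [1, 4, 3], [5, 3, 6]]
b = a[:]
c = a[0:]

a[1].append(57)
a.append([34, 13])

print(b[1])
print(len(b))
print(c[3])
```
[9, 2, 57]
4
[5, 3, 6]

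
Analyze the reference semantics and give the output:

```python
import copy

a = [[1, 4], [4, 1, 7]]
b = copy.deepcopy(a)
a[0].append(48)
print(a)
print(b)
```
[[1, 4, 48], [4, 1, 7]]
[[1, 4], [4, 1, 7]]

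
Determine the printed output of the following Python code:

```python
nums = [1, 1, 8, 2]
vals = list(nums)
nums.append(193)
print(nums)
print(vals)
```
[1, 1, 8, 2, 193]
[1, 1, 8, 2]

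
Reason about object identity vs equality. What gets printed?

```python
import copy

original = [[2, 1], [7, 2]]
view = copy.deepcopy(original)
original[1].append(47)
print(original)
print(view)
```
[[2, 1], [7, 2, 47]]
[[2, 1], [7, 2]]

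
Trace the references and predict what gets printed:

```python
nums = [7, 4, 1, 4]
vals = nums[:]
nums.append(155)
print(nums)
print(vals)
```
[7, 4, 1, 4, 155]
[7, 4, 1, 4]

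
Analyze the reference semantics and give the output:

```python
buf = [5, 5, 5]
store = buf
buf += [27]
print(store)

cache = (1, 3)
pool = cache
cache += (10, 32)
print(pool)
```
[5, 5, 5, 27]
(1, 3)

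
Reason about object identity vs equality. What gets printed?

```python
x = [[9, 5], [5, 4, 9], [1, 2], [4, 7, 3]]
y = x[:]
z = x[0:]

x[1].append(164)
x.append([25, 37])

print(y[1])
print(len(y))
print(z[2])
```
[5, 4, 9, 164]
4
[1, 2]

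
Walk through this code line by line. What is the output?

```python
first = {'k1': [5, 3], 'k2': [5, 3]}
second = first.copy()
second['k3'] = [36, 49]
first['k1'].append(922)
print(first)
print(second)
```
{'k1': [5, 3, 922], 'k2': [5, 3]}
{'k1': [5, 3, 922], 'k2': [5, 3], 'k3': [36, 49]}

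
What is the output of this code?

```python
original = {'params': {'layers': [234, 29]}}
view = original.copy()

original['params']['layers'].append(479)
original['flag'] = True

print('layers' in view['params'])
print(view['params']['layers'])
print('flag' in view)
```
True
[234, 29, 479]
False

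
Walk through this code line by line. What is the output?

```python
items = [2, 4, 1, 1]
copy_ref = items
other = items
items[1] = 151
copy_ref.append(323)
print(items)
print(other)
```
[2, 151, 1, 1, 323]
[2, 151, 1, 1, 323]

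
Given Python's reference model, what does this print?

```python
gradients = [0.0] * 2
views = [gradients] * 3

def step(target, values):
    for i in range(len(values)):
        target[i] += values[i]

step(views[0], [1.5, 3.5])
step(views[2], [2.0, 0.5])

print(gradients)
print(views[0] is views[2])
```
[3.5, 4.0]
True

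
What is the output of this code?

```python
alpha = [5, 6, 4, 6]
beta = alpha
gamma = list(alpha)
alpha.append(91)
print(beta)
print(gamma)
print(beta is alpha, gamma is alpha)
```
[5, 6, 4, 6, 91]
[5, 6, 4, 6]
True False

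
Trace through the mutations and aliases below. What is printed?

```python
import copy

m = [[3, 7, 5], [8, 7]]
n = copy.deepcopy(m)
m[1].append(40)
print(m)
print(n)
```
[[3, 7, 5], [8, 7, 40]]
[[3, 7, 5], [8, 7]]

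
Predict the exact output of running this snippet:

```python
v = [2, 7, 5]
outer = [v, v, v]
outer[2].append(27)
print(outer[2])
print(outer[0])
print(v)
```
[2, 7, 5, 27]
[2, 7, 5, 27]
[2, 7, 5, 27]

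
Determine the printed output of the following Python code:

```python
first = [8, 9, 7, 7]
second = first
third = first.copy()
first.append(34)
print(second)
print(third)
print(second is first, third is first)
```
[8, 9, 7, 7, 34]
[8, 9, 7, 7]
True False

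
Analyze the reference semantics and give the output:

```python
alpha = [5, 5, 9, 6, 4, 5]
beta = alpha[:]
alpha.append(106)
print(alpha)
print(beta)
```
[5, 5, 9, 6, 4, 5, 106]
[5, 5, 9, 6, 4, 5]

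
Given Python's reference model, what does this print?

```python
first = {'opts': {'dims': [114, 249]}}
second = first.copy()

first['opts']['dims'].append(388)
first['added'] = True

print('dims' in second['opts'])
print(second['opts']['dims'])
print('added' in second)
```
True
[114, 249, 388]
False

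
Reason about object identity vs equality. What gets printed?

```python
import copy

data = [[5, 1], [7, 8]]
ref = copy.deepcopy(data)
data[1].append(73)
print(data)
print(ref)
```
[[5, 1], [7, 8, 73]]
[[5, 1], [7, 8]]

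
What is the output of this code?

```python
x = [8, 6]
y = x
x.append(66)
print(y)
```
[8, 6, 66]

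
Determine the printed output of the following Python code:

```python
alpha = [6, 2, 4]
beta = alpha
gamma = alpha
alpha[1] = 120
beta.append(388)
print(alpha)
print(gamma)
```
[6, 120, 4, 388]
[6, 120, 4, 388]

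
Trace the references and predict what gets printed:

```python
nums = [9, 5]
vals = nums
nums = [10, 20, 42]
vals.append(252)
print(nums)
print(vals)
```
[10, 20, 42]
[9, 5, 252]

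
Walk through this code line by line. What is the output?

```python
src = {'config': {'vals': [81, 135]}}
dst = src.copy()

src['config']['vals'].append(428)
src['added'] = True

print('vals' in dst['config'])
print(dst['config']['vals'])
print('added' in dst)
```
True
[81, 135, 428]
False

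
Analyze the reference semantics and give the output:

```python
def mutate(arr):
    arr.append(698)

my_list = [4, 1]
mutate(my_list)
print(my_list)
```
[4, 1, 698]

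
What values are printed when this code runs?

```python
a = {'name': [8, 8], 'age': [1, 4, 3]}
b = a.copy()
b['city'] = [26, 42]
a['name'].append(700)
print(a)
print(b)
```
{'name': [8, 8, 700], 'age': [1, 4, 3]}
{'name': [8, 8, 700], 'age': [1, 4, 3], 'city': [26, 42]}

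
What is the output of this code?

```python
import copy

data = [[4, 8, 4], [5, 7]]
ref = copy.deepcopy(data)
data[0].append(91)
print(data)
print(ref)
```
[[4, 8, 4, 91], [5, 7]]
[[4, 8, 4], [5, 7]]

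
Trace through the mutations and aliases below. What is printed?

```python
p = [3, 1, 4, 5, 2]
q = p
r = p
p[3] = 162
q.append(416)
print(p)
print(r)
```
[3, 1, 4, 162, 2, 416]
[3, 1, 4, 162, 2, 416]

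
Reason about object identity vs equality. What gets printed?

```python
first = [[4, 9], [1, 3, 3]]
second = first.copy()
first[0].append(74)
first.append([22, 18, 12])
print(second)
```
[[4, 9, 74], [1, 3, 3]]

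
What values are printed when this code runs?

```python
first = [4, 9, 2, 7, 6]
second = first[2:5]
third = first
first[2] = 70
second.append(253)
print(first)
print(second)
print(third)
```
[4, 9, 70, 7, 6]
[2, 7, 6, 253]
[4, 9, 70, 7, 6]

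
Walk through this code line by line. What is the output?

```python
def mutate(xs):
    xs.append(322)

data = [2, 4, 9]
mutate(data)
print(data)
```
[2, 4, 9, 322]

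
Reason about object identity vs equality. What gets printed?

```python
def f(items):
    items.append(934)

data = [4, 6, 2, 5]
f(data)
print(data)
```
[4, 6, 2, 5, 934]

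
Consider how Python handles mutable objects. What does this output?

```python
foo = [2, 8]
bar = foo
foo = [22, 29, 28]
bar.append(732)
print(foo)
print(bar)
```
[22, 29, 28]
[2, 8, 732]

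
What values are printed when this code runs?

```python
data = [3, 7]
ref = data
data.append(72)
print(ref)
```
[3, 7, 72]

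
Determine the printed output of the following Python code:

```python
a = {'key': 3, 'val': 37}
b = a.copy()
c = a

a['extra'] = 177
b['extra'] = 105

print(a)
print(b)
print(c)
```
{'key': 3, 'val': 37, 'extra': 177}
{'key': 3, 'val': 37, 'extra': 105}
{'key': 3, 'val': 37, 'extra': 177}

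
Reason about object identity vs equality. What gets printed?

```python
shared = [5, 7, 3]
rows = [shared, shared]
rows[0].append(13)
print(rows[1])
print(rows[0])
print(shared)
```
[5, 7, 3, 13]
[5, 7, 3, 13]
[5, 7, 3, 13]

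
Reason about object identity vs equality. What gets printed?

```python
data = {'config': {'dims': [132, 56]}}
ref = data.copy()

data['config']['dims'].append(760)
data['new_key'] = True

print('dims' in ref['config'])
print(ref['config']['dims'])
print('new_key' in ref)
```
True
[132, 56, 760]
False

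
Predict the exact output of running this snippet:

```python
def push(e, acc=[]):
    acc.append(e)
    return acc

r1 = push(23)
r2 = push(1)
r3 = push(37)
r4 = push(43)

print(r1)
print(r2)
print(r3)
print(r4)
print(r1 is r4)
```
[23, 1, 37, 43]
[23, 1, 37, 43]
[23, 1, 37, 43]
[23, 1, 37, 43]
True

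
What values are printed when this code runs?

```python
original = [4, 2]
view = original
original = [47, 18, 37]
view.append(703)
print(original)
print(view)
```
[47, 18, 37]
[4, 2, 703]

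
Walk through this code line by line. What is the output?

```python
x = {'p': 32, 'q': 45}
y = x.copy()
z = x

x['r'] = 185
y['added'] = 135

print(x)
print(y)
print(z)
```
{'p': 32, 'q': 45, 'r': 185}
{'p': 32, 'q': 45, 'added': 135}
{'p': 32, 'q': 45, 'r': 185}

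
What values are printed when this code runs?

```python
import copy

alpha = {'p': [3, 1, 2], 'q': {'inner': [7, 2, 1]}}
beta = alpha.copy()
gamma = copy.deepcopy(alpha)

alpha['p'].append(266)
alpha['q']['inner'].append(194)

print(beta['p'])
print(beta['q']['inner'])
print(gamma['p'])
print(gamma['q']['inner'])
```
[3, 1, 2, 266]
[7, 2, 1, 194]
[3, 1, 2]
[7, 2, 1]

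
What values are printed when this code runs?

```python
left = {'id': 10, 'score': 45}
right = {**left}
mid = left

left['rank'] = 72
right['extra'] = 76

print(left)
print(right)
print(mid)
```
{'id': 10, 'score': 45, 'rank': 72}
{'id': 10, 'score': 45, 'extra': 76}
{'id': 10, 'score': 45, 'rank': 72}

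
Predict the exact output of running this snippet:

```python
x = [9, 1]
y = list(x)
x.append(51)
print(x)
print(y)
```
[9, 1, 51]
[9, 1]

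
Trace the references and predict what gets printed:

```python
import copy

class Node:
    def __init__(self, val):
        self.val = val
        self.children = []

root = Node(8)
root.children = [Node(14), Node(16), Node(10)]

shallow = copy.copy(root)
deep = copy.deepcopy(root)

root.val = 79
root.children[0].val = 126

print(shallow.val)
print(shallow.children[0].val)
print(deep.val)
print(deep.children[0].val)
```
8
126
8
14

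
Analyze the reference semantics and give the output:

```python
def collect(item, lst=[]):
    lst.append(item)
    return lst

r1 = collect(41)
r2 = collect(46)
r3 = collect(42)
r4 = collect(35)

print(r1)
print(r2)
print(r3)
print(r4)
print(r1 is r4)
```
[41, 46, 42, 35]
[41, 46, 42, 35]
[41, 46, 42, 35]
[41, 46, 42, 35]
True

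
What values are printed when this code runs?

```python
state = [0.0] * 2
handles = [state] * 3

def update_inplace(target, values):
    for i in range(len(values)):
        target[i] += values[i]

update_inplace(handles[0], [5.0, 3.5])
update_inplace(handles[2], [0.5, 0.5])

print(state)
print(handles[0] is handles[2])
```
[5.5, 4.0]
True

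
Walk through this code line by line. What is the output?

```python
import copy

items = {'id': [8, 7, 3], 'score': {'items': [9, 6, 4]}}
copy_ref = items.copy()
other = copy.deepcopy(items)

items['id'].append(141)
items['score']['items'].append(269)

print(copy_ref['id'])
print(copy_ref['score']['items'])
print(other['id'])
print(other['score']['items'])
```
[8, 7, 3, 141]
[9, 6, 4, 269]
[8, 7, 3]
[9, 6, 4]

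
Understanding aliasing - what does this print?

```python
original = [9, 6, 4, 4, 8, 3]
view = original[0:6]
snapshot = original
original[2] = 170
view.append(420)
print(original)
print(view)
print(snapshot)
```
[9, 6, 170, 4, 8, 3]
[9, 6, 4, 4, 8, 3, 420]
[9, 6, 170, 4, 8, 3]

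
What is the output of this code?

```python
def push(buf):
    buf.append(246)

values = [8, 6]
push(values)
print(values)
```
[8, 6, 246]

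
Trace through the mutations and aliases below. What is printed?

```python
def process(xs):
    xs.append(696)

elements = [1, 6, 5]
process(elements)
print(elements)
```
[1, 6, 5, 696]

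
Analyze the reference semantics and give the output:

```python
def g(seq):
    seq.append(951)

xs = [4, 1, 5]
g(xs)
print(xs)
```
[4, 1, 5, 951]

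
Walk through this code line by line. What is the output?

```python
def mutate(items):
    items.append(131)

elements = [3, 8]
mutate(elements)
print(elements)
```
[3, 8, 131]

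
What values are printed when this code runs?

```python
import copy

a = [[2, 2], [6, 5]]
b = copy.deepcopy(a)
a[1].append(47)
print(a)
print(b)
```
[[2, 2], [6, 5, 47]]
[[2, 2], [6, 5]]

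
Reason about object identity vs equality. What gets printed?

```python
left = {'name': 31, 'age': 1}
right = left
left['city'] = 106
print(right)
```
{'name': 31, 'age': 1, 'city': 106}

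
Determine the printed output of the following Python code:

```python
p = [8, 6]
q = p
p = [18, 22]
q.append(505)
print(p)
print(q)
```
[18, 22]
[8, 6, 505]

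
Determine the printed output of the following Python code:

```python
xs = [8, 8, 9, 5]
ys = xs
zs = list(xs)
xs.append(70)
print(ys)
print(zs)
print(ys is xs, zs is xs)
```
[8, 8, 9, 5, 70]
[8, 8, 9, 5]
True False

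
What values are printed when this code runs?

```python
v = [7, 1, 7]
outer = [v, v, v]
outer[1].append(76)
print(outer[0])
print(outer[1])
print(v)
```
[7, 1, 7, 76]
[7, 1, 7, 76]
[7, 1, 7, 76]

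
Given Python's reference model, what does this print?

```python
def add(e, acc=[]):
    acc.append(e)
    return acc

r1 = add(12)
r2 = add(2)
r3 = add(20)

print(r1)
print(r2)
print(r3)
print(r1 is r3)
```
[12, 2, 20]
[12, 2, 20]
[12, 2, 20]
True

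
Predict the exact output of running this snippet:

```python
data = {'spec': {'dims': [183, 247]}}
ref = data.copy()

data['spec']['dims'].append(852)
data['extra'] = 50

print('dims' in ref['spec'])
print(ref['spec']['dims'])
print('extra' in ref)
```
True
[183, 247, 852]
False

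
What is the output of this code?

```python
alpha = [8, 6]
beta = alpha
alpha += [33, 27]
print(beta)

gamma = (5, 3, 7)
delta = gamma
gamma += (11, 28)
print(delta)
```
[8, 6, 33, 27]
(5, 3, 7)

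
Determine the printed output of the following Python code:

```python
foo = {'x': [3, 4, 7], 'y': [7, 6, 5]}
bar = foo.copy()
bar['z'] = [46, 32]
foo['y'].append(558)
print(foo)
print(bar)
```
{'x': [3, 4, 7], 'y': [7, 6, 5, 558]}
{'x': [3, 4, 7], 'y': [7, 6, 5, 558], 'z': [46, 32]}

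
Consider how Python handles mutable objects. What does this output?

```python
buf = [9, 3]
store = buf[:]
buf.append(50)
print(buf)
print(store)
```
[9, 3, 50]
[9, 3]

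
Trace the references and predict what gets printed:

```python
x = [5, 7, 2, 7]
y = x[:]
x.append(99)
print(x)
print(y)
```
[5, 7, 2, 7, 99]
[5, 7, 2, 7]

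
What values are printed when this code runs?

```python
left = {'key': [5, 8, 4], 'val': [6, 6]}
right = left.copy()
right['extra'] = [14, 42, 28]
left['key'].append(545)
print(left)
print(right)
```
{'key': [5, 8, 4, 545], 'val': [6, 6]}
{'key': [5, 8, 4, 545], 'val': [6, 6], 'extra': [14, 42, 28]}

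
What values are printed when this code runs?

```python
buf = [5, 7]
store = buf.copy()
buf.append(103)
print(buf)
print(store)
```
[5, 7, 103]
[5, 7]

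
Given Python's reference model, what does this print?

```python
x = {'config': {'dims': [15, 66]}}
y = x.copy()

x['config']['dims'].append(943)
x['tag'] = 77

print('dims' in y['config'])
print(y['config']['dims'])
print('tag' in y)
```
True
[15, 66, 943]
False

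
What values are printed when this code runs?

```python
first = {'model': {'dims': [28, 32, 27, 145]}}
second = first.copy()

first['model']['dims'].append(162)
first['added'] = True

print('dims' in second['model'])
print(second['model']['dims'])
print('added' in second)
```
True
[28, 32, 27, 145, 162]
False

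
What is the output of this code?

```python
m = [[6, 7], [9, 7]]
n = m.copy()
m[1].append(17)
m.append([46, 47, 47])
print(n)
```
[[6, 7], [9, 7, 17]]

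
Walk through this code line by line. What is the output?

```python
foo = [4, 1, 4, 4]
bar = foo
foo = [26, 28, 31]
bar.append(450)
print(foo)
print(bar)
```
[26, 28, 31]
[4, 1, 4, 4, 450]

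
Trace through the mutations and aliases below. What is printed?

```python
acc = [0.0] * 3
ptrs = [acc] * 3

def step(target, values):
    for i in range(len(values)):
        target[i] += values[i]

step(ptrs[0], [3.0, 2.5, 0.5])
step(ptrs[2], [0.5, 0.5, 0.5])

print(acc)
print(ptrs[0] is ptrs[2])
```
[3.5, 3.0, 1.0]
True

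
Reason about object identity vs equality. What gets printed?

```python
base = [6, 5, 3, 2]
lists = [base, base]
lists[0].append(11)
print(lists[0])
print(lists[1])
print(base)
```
[6, 5, 3, 2, 11]
[6, 5, 3, 2, 11]
[6, 5, 3, 2, 11]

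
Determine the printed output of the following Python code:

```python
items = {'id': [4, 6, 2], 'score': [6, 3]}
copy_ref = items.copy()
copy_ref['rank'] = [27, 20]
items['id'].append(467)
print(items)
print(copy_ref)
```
{'id': [4, 6, 2, 467], 'score': [6, 3]}
{'id': [4, 6, 2, 467], 'score': [6, 3], 'rank': [27, 20]}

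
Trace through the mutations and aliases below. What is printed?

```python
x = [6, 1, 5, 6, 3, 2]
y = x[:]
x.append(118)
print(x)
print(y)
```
[6, 1, 5, 6, 3, 2, 118]
[6, 1, 5, 6, 3, 2]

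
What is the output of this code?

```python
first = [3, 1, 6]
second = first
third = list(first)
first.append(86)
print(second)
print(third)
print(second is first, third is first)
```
[3, 1, 6, 86]
[3, 1, 6]
True False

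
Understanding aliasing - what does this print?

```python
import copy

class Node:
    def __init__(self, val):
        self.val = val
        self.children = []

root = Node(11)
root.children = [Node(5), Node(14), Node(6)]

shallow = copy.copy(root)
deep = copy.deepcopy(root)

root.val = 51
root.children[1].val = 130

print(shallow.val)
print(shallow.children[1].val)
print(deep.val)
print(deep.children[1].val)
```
11
130
11
14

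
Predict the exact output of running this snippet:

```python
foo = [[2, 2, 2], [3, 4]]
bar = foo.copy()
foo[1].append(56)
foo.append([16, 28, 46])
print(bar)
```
[[2, 2, 2], [3, 4, 56]]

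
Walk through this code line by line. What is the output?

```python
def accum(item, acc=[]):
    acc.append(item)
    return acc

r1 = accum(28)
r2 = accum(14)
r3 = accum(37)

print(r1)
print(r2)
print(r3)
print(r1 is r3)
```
[28, 14, 37]
[28, 14, 37]
[28, 14, 37]
True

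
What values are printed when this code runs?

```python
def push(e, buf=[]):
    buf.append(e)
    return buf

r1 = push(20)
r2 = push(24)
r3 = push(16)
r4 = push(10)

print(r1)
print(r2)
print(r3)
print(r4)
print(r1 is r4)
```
[20, 24, 16, 10]
[20, 24, 16, 10]
[20, 24, 16, 10]
[20, 24, 16, 10]
True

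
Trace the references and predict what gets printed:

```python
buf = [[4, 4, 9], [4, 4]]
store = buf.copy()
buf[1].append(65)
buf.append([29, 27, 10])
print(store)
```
[[4, 4, 9], [4, 4, 65]]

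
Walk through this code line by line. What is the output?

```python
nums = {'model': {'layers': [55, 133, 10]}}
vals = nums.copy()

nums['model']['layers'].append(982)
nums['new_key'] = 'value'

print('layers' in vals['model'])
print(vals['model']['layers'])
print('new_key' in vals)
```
True
[55, 133, 10, 982]
False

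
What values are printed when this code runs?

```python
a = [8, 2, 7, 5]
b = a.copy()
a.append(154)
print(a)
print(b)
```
[8, 2, 7, 5, 154]
[8, 2, 7, 5]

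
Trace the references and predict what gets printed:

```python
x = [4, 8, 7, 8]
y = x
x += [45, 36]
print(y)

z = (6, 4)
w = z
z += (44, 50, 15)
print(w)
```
[4, 8, 7, 8, 45, 36]
(6, 4)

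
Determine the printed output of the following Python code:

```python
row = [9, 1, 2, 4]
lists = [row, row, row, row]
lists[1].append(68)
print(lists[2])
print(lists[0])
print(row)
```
[9, 1, 2, 4, 68]
[9, 1, 2, 4, 68]
[9, 1, 2, 4, 68]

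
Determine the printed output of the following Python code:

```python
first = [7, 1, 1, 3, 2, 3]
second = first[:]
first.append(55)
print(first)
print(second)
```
[7, 1, 1, 3, 2, 3, 55]
[7, 1, 1, 3, 2, 3]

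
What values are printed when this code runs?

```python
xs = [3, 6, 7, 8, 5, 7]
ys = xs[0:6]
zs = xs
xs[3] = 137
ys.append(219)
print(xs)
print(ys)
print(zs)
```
[3, 6, 7, 137, 5, 7]
[3, 6, 7, 8, 5, 7, 219]
[3, 6, 7, 137, 5, 7]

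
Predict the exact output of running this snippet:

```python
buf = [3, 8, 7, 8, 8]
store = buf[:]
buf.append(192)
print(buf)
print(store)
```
[3, 8, 7, 8, 8, 192]
[3, 8, 7, 8, 8]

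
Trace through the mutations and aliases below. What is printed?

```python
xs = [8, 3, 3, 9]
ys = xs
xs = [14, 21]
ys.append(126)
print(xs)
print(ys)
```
[14, 21]
[8, 3, 3, 9, 126]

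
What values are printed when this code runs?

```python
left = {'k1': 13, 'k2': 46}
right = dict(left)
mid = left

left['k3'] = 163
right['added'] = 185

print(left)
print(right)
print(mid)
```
{'k1': 13, 'k2': 46, 'k3': 163}
{'k1': 13, 'k2': 46, 'added': 185}
{'k1': 13, 'k2': 46, 'k3': 163}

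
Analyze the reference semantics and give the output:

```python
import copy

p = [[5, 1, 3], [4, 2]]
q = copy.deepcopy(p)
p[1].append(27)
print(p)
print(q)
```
[[5, 1, 3], [4, 2, 27]]
[[5, 1, 3], [4, 2]]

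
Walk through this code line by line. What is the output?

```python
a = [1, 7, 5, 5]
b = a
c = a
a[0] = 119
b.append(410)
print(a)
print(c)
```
[119, 7, 5, 5, 410]
[119, 7, 5, 5, 410]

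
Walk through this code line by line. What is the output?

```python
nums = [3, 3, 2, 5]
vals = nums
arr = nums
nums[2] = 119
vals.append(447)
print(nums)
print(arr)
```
[3, 3, 119, 5, 447]
[3, 3, 119, 5, 447]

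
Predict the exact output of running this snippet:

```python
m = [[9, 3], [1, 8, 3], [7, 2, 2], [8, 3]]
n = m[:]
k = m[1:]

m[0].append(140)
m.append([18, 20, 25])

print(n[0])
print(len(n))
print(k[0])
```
[9, 3, 140]
4
[1, 8, 3]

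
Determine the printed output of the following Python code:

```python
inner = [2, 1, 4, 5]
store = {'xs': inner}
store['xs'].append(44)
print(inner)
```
[2, 1, 4, 5, 44]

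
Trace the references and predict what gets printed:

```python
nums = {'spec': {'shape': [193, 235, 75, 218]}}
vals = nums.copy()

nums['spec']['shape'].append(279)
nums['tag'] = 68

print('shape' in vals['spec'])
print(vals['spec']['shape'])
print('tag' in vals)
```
True
[193, 235, 75, 218, 279]
False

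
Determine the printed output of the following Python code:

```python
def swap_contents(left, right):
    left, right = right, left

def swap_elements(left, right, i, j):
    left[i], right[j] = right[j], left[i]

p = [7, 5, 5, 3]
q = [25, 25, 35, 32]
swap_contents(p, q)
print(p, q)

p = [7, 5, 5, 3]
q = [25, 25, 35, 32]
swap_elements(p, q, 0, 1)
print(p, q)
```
[7, 5, 5, 3] [25, 25, 35, 32]
[25, 5, 5, 3] [25, 7, 35, 32]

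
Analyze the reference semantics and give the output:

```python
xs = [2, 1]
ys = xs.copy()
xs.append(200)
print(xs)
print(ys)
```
[2, 1, 200]
[2, 1]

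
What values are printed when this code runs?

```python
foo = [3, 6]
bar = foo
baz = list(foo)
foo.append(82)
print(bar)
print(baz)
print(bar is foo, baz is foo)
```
[3, 6, 82]
[3, 6]
True False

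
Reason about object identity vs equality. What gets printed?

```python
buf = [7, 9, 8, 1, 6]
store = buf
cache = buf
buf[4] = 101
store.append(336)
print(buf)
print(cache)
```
[7, 9, 8, 1, 101, 336]
[7, 9, 8, 1, 101, 336]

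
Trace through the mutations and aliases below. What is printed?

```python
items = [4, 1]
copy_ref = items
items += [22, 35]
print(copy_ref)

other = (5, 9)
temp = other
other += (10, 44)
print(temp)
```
[4, 1, 22, 35]
(5, 9)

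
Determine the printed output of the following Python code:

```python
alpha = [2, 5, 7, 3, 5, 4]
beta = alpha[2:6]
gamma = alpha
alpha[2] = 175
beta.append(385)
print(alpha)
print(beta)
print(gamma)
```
[2, 5, 175, 3, 5, 4]
[7, 3, 5, 4, 385]
[2, 5, 175, 3, 5, 4]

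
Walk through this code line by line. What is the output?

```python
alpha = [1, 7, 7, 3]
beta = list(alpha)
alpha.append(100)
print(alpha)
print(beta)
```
[1, 7, 7, 3, 100]
[1, 7, 7, 3]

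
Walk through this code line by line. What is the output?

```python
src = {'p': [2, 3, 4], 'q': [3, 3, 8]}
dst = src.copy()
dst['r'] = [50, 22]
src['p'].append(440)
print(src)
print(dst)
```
{'p': [2, 3, 4, 440], 'q': [3, 3, 8]}
{'p': [2, 3, 4, 440], 'q': [3, 3, 8], 'r': [50, 22]}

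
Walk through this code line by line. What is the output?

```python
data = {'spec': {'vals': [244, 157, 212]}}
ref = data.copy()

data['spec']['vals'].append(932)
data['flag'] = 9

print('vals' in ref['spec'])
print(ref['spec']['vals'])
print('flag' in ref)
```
True
[244, 157, 212, 932]
False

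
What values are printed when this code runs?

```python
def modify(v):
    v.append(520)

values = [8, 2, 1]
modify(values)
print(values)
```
[8, 2, 1, 520]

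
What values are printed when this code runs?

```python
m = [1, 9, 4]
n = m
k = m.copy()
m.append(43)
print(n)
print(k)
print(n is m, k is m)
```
[1, 9, 4, 43]
[1, 9, 4]
True False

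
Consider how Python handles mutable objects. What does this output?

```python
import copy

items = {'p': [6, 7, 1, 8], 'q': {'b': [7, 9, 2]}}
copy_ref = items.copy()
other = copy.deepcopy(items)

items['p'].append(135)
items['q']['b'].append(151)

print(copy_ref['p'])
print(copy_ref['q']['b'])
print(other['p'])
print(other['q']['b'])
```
[6, 7, 1, 8, 135]
[7, 9, 2, 151]
[6, 7, 1, 8]
[7, 9, 2]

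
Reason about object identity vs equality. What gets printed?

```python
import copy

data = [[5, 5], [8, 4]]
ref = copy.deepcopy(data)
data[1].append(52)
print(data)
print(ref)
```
[[5, 5], [8, 4, 52]]
[[5, 5], [8, 4]]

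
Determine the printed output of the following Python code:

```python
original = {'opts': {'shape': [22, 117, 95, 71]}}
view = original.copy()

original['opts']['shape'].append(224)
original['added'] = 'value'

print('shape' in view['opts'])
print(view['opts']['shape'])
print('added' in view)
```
True
[22, 117, 95, 71, 224]
False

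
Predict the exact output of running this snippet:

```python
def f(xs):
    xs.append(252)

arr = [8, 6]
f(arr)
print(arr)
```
[8, 6, 252]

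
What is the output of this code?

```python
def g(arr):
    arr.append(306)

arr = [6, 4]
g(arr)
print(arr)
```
[6, 4, 306]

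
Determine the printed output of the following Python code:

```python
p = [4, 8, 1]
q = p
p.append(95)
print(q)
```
[4, 8, 1, 95]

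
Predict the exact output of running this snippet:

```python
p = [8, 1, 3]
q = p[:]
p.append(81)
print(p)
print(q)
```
[8, 1, 3, 81]
[8, 1, 3]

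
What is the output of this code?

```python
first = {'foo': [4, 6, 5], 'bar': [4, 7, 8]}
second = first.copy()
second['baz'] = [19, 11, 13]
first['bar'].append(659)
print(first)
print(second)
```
{'foo': [4, 6, 5], 'bar': [4, 7, 8, 659]}
{'foo': [4, 6, 5], 'bar': [4, 7, 8, 659], 'baz': [19, 11, 13]}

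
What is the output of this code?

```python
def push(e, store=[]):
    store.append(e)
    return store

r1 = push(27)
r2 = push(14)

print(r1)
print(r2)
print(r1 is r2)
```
[27, 14]
[27, 14]
True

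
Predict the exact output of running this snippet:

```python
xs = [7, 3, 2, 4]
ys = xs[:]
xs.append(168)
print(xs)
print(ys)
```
[7, 3, 2, 4, 168]
[7, 3, 2, 4]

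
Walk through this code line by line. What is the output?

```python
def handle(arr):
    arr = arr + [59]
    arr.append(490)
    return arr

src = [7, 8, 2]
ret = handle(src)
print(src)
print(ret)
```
[7, 8, 2]
[7, 8, 2, 59, 490]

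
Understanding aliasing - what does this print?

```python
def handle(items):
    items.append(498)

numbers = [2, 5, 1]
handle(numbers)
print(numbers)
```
[2, 5, 1, 498]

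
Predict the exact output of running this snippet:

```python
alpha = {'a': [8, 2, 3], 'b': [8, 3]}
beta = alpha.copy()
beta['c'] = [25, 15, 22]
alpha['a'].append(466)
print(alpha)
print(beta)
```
{'a': [8, 2, 3, 466], 'b': [8, 3]}
{'a': [8, 2, 3, 466], 'b': [8, 3], 'c': [25, 15, 22]}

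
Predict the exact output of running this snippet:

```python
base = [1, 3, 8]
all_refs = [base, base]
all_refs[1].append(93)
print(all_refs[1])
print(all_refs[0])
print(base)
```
[1, 3, 8, 93]
[1, 3, 8, 93]
[1, 3, 8, 93]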